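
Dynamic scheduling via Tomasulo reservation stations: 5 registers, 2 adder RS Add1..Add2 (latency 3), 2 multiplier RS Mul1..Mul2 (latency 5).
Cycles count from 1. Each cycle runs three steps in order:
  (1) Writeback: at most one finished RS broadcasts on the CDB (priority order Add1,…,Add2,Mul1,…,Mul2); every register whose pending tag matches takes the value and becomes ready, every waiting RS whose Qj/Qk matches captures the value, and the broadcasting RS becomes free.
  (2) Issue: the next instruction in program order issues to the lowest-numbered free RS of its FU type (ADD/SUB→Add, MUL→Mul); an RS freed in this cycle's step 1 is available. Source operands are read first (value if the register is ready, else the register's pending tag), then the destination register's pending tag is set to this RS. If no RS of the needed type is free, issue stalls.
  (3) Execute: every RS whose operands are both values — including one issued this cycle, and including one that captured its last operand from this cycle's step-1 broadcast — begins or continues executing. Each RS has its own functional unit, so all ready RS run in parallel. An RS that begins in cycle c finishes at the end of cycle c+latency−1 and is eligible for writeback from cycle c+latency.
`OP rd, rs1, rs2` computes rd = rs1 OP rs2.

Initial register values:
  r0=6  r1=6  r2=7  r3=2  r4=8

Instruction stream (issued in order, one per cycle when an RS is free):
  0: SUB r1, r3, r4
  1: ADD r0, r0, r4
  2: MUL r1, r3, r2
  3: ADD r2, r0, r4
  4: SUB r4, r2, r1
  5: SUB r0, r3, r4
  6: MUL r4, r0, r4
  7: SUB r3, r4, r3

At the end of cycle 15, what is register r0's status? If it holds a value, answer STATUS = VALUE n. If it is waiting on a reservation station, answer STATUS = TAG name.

  c1: issue SUB r1<-Add1  regs: r0:6,r1:Add1,r2:7,r3:2,r4:8
  c2: issue ADD r0<-Add2  regs: r0:Add2,r1:Add1,r2:7,r3:2,r4:8
  c3: issue MUL r1<-Mul1  regs: r0:Add2,r1:Mul1,r2:7,r3:2,r4:8
  c4: CDB Add1=-6; issue ADD r2<-Add1  regs: r0:Add2,r1:Mul1,r2:Add1,r3:2,r4:8
  c5: CDB Add2=14; issue SUB r4<-Add2  regs: r0:14,r1:Mul1,r2:Add1,r3:2,r4:Add2
  c6: stall  regs: r0:14,r1:Mul1,r2:Add1,r3:2,r4:Add2
  c7: stall  regs: r0:14,r1:Mul1,r2:Add1,r3:2,r4:Add2
  c8: CDB Add1=22; issue SUB r0<-Add1  regs: r0:Add1,r1:Mul1,r2:22,r3:2,r4:Add2
  c9: CDB Mul1=14; issue MUL r4<-Mul1  regs: r0:Add1,r1:14,r2:22,r3:2,r4:Mul1
  c10: stall  regs: r0:Add1,r1:14,r2:22,r3:2,r4:Mul1
  c11: stall  regs: r0:Add1,r1:14,r2:22,r3:2,r4:Mul1
  c12: CDB Add2=8; issue SUB r3<-Add2  regs: r0:Add1,r1:14,r2:22,r3:Add2,r4:Mul1
  c13: -  regs: r0:Add1,r1:14,r2:22,r3:Add2,r4:Mul1
  c14: -  regs: r0:Add1,r1:14,r2:22,r3:Add2,r4:Mul1
  c15: CDB Add1=-6  regs: r0:-6,r1:14,r2:22,r3:Add2,r4:Mul1

STATUS = VALUE -6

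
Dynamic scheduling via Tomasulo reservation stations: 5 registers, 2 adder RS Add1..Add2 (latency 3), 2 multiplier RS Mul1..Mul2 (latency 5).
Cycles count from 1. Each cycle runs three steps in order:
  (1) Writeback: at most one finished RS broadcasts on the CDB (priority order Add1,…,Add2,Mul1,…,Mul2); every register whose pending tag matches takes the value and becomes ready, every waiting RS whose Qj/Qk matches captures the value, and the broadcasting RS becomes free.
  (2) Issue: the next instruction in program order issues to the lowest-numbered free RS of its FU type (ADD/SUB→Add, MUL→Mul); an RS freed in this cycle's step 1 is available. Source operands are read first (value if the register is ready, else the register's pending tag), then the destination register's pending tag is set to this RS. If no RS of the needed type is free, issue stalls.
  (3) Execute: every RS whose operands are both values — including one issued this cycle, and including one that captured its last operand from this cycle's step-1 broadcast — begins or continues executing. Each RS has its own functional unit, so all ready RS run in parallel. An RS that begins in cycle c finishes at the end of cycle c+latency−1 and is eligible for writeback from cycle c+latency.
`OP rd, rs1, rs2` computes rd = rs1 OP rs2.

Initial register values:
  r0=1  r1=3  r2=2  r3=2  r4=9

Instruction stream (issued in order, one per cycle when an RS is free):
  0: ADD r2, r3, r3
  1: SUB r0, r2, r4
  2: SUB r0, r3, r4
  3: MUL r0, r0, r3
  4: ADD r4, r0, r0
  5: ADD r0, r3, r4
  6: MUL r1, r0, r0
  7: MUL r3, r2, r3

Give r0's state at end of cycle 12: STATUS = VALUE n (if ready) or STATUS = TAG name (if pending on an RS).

cycle 1: issue ADD r2<-Add1 // r0:1,r1:3,r2:Add1,r3:2,r4:9
cycle 2: issue SUB r0<-Add2 // r0:Add2,r1:3,r2:Add1,r3:2,r4:9
cycle 3: stall // r0:Add2,r1:3,r2:Add1,r3:2,r4:9
cycle 4: CDB Add1=4; issue SUB r0<-Add1 // r0:Add1,r1:3,r2:4,r3:2,r4:9
cycle 5: issue MUL r0<-Mul1 // r0:Mul1,r1:3,r2:4,r3:2,r4:9
cycle 6: stall // r0:Mul1,r1:3,r2:4,r3:2,r4:9
cycle 7: CDB Add1=-7; issue ADD r4<-Add1 // r0:Mul1,r1:3,r2:4,r3:2,r4:Add1
cycle 8: CDB Add2=-5; issue ADD r0<-Add2 // r0:Add2,r1:3,r2:4,r3:2,r4:Add1
cycle 9: issue MUL r1<-Mul2 // r0:Add2,r1:Mul2,r2:4,r3:2,r4:Add1
cycle 10: stall // r0:Add2,r1:Mul2,r2:4,r3:2,r4:Add1
cycle 11: stall // r0:Add2,r1:Mul2,r2:4,r3:2,r4:Add1
cycle 12: CDB Mul1=-14; issue MUL r3<-Mul1 // r0:Add2,r1:Mul2,r2:4,r3:Mul1,r4:Add1

STATUS = TAG Add2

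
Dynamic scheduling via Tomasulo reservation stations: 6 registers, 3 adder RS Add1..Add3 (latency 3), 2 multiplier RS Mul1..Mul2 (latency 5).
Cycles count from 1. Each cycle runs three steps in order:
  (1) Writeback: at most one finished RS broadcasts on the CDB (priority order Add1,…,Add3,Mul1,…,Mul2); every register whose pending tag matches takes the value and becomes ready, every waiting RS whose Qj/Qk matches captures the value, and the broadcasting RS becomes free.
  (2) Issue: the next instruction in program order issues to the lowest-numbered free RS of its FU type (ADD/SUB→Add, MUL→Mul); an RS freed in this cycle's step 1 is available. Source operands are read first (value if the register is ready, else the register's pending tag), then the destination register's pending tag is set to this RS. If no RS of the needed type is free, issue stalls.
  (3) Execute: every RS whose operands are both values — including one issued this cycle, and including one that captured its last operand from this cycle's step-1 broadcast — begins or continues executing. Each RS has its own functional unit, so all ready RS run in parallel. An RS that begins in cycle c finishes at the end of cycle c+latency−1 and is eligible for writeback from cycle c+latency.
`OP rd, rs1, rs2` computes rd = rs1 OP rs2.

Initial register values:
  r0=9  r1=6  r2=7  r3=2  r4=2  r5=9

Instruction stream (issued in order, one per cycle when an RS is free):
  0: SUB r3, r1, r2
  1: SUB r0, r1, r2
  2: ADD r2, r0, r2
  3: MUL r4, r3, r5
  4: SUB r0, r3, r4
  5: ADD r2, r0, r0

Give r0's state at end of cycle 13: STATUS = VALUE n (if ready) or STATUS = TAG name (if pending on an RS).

STATUS = VALUE 8

c1: issue SUB r3<-Add1 | r0:9,r1:6,r2:7,r3:Add1,r4:2,r5:9
c2: issue SUB r0<-Add2 | r0:Add2,r1:6,r2:7,r3:Add1,r4:2,r5:9
c3: issue ADD r2<-Add3 | r0:Add2,r1:6,r2:Add3,r3:Add1,r4:2,r5:9
c4: CDB Add1=-1; issue MUL r4<-Mul1 | r0:Add2,r1:6,r2:Add3,r3:-1,r4:Mul1,r5:9
c5: CDB Add2=-1; issue SUB r0<-Add1 | r0:Add1,r1:6,r2:Add3,r3:-1,r4:Mul1,r5:9
c6: issue ADD r2<-Add2 | r0:Add1,r1:6,r2:Add2,r3:-1,r4:Mul1,r5:9
c7: - | r0:Add1,r1:6,r2:Add2,r3:-1,r4:Mul1,r5:9
c8: CDB Add3=6 | r0:Add1,r1:6,r2:Add2,r3:-1,r4:Mul1,r5:9
c9: CDB Mul1=-9 | r0:Add1,r1:6,r2:Add2,r3:-1,r4:-9,r5:9
c10: - | r0:Add1,r1:6,r2:Add2,r3:-1,r4:-9,r5:9
c11: - | r0:Add1,r1:6,r2:Add2,r3:-1,r4:-9,r5:9
c12: CDB Add1=8 | r0:8,r1:6,r2:Add2,r3:-1,r4:-9,r5:9
c13: - | r0:8,r1:6,r2:Add2,r3:-1,r4:-9,r5:9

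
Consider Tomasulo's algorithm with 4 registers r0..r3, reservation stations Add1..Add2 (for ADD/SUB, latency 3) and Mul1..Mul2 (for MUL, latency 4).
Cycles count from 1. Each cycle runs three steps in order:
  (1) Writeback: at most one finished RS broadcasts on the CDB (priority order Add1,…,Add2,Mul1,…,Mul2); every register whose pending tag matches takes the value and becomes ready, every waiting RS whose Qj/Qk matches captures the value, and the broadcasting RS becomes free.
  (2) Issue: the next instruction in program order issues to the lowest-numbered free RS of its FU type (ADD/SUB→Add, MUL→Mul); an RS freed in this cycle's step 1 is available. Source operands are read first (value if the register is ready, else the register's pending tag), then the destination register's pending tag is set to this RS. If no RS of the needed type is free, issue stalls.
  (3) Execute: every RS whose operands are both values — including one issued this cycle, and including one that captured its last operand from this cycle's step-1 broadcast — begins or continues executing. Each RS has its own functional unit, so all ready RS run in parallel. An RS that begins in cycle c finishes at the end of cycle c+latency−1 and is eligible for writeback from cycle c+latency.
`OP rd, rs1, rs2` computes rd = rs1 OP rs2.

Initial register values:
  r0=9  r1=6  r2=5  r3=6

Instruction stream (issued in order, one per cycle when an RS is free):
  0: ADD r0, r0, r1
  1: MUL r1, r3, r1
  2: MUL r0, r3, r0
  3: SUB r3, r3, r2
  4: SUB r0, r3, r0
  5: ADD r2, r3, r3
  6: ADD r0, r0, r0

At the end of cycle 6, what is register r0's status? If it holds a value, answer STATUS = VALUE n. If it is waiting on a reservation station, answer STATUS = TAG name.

STATUS = TAG Add2

cycle 1: issue ADD r0<-Add1 // r0:Add1,r1:6,r2:5,r3:6
cycle 2: issue MUL r1<-Mul1 // r0:Add1,r1:Mul1,r2:5,r3:6
cycle 3: issue MUL r0<-Mul2 // r0:Mul2,r1:Mul1,r2:5,r3:6
cycle 4: CDB Add1=15; issue SUB r3<-Add1 // r0:Mul2,r1:Mul1,r2:5,r3:Add1
cycle 5: issue SUB r0<-Add2 // r0:Add2,r1:Mul1,r2:5,r3:Add1
cycle 6: CDB Mul1=36; stall // r0:Add2,r1:36,r2:5,r3:Add1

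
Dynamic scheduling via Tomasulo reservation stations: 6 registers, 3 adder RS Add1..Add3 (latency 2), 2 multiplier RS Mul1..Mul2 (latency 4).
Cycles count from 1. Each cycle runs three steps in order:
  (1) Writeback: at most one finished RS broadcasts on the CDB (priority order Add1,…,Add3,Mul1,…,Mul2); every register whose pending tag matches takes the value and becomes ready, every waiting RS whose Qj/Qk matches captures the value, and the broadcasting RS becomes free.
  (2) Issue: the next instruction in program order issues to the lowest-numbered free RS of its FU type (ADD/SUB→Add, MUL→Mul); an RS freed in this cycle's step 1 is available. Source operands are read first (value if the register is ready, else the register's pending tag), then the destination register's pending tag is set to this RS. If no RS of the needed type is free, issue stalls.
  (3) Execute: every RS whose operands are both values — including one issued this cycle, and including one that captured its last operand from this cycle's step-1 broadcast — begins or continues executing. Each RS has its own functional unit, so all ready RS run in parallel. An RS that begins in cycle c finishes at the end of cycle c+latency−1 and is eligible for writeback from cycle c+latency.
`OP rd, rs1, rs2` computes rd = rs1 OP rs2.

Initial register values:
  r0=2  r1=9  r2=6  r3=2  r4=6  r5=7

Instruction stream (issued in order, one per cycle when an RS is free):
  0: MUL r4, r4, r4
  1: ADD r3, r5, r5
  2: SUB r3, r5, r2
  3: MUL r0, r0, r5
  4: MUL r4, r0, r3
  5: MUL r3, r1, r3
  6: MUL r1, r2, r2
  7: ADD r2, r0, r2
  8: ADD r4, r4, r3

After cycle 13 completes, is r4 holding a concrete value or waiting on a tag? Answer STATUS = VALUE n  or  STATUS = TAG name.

c1: issue MUL r4<-Mul1 | r0:2,r1:9,r2:6,r3:2,r4:Mul1,r5:7
c2: issue ADD r3<-Add1 | r0:2,r1:9,r2:6,r3:Add1,r4:Mul1,r5:7
c3: issue SUB r3<-Add2 | r0:2,r1:9,r2:6,r3:Add2,r4:Mul1,r5:7
c4: CDB Add1=14; issue MUL r0<-Mul2 | r0:Mul2,r1:9,r2:6,r3:Add2,r4:Mul1,r5:7
c5: CDB Add2=1; stall | r0:Mul2,r1:9,r2:6,r3:1,r4:Mul1,r5:7
c6: CDB Mul1=36; issue MUL r4<-Mul1 | r0:Mul2,r1:9,r2:6,r3:1,r4:Mul1,r5:7
c7: stall | r0:Mul2,r1:9,r2:6,r3:1,r4:Mul1,r5:7
c8: CDB Mul2=14; issue MUL r3<-Mul2 | r0:14,r1:9,r2:6,r3:Mul2,r4:Mul1,r5:7
c9: stall | r0:14,r1:9,r2:6,r3:Mul2,r4:Mul1,r5:7
c10: stall | r0:14,r1:9,r2:6,r3:Mul2,r4:Mul1,r5:7
c11: stall | r0:14,r1:9,r2:6,r3:Mul2,r4:Mul1,r5:7
c12: CDB Mul1=14; issue MUL r1<-Mul1 | r0:14,r1:Mul1,r2:6,r3:Mul2,r4:14,r5:7
c13: CDB Mul2=9; issue ADD r2<-Add1 | r0:14,r1:Mul1,r2:Add1,r3:9,r4:14,r5:7

STATUS = VALUE 14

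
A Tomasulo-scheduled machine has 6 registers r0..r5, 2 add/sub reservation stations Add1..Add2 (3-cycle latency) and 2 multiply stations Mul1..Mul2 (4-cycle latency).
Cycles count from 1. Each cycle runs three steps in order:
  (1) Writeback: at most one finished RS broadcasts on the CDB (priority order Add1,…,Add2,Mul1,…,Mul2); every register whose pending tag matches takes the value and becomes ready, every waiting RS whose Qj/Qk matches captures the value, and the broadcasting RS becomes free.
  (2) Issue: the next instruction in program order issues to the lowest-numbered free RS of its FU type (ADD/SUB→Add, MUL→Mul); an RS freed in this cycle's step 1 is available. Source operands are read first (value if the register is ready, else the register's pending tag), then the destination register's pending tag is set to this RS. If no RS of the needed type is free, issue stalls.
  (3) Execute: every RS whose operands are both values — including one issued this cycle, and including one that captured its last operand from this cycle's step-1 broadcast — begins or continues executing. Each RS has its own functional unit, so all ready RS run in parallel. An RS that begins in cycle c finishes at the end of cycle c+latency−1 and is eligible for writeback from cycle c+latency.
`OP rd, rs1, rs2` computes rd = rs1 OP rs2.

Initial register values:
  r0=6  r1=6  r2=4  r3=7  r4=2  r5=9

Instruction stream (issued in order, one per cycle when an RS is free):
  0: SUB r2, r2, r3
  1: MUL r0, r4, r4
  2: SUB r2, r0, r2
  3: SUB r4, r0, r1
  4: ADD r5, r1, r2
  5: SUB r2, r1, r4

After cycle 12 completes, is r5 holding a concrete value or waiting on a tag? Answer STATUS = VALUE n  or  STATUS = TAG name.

STATUS = TAG Add1

  c1: issue SUB r2<-Add1  regs: r0:6,r1:6,r2:Add1,r3:7,r4:2,r5:9
  c2: issue MUL r0<-Mul1  regs: r0:Mul1,r1:6,r2:Add1,r3:7,r4:2,r5:9
  c3: issue SUB r2<-Add2  regs: r0:Mul1,r1:6,r2:Add2,r3:7,r4:2,r5:9
  c4: CDB Add1=-3; issue SUB r4<-Add1  regs: r0:Mul1,r1:6,r2:Add2,r3:7,r4:Add1,r5:9
  c5: stall  regs: r0:Mul1,r1:6,r2:Add2,r3:7,r4:Add1,r5:9
  c6: CDB Mul1=4; stall  regs: r0:4,r1:6,r2:Add2,r3:7,r4:Add1,r5:9
  c7: stall  regs: r0:4,r1:6,r2:Add2,r3:7,r4:Add1,r5:9
  c8: stall  regs: r0:4,r1:6,r2:Add2,r3:7,r4:Add1,r5:9
  c9: CDB Add1=-2; issue ADD r5<-Add1  regs: r0:4,r1:6,r2:Add2,r3:7,r4:-2,r5:Add1
  c10: CDB Add2=7; issue SUB r2<-Add2  regs: r0:4,r1:6,r2:Add2,r3:7,r4:-2,r5:Add1
  c11: -  regs: r0:4,r1:6,r2:Add2,r3:7,r4:-2,r5:Add1
  c12: -  regs: r0:4,r1:6,r2:Add2,r3:7,r4:-2,r5:Add1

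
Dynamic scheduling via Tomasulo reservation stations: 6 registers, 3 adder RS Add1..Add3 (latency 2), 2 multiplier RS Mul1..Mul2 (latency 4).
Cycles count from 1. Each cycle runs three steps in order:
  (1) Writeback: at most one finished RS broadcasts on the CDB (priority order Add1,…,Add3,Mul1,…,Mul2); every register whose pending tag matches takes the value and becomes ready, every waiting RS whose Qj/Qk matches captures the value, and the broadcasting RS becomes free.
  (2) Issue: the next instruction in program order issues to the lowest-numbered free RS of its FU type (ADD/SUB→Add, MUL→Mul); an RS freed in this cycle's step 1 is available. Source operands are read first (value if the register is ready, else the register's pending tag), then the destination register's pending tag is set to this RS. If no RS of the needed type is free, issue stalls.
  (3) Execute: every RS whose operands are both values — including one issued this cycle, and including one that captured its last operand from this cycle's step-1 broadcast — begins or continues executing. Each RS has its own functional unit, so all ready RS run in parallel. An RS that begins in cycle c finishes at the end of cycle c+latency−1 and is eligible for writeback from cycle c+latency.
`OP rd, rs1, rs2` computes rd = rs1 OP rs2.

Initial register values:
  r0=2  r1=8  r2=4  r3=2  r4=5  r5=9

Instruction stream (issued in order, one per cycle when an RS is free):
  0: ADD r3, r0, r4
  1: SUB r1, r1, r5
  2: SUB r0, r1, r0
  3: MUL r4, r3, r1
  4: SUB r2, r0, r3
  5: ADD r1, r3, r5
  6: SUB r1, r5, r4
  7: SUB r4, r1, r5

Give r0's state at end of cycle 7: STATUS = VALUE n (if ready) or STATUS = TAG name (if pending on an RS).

STATUS = VALUE -3

  c1: issue ADD r3<-Add1  regs: r0:2,r1:8,r2:4,r3:Add1,r4:5,r5:9
  c2: issue SUB r1<-Add2  regs: r0:2,r1:Add2,r2:4,r3:Add1,r4:5,r5:9
  c3: CDB Add1=7; issue SUB r0<-Add1  regs: r0:Add1,r1:Add2,r2:4,r3:7,r4:5,r5:9
  c4: CDB Add2=-1; issue MUL r4<-Mul1  regs: r0:Add1,r1:-1,r2:4,r3:7,r4:Mul1,r5:9
  c5: issue SUB r2<-Add2  regs: r0:Add1,r1:-1,r2:Add2,r3:7,r4:Mul1,r5:9
  c6: CDB Add1=-3; issue ADD r1<-Add1  regs: r0:-3,r1:Add1,r2:Add2,r3:7,r4:Mul1,r5:9
  c7: issue SUB r1<-Add3  regs: r0:-3,r1:Add3,r2:Add2,r3:7,r4:Mul1,r5:9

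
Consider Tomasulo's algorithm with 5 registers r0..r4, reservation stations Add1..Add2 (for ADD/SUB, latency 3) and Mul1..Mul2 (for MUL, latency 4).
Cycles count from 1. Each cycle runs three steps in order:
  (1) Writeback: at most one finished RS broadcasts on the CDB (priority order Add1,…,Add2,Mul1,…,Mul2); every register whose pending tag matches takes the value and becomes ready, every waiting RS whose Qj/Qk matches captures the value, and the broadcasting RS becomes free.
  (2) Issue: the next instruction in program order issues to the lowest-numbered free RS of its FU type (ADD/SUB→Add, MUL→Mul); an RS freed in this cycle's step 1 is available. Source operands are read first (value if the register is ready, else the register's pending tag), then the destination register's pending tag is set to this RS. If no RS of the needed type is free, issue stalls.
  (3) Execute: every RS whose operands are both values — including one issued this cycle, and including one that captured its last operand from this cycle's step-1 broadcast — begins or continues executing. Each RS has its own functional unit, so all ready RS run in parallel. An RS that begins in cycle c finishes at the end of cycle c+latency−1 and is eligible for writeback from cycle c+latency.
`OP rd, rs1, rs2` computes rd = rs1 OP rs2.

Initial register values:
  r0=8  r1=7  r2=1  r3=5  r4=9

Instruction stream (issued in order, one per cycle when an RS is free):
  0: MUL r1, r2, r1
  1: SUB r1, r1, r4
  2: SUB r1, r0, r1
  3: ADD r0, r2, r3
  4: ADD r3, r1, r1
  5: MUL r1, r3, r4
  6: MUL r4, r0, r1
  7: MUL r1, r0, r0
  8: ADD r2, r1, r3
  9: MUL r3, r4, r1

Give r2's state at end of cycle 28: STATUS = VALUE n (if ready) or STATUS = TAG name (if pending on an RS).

STATUS = VALUE 56

  c1: issue MUL r1<-Mul1  regs: r0:8,r1:Mul1,r2:1,r3:5,r4:9
  c2: issue SUB r1<-Add1  regs: r0:8,r1:Add1,r2:1,r3:5,r4:9
  c3: issue SUB r1<-Add2  regs: r0:8,r1:Add2,r2:1,r3:5,r4:9
  c4: stall  regs: r0:8,r1:Add2,r2:1,r3:5,r4:9
  c5: CDB Mul1=7; stall  regs: r0:8,r1:Add2,r2:1,r3:5,r4:9
  c6: stall  regs: r0:8,r1:Add2,r2:1,r3:5,r4:9
  c7: stall  regs: r0:8,r1:Add2,r2:1,r3:5,r4:9
  c8: CDB Add1=-2; issue ADD r0<-Add1  regs: r0:Add1,r1:Add2,r2:1,r3:5,r4:9
  c9: stall  regs: r0:Add1,r1:Add2,r2:1,r3:5,r4:9
  c10: stall  regs: r0:Add1,r1:Add2,r2:1,r3:5,r4:9
  c11: CDB Add1=6; issue ADD r3<-Add1  regs: r0:6,r1:Add2,r2:1,r3:Add1,r4:9
  c12: CDB Add2=10; issue MUL r1<-Mul1  regs: r0:6,r1:Mul1,r2:1,r3:Add1,r4:9
  c13: issue MUL r4<-Mul2  regs: r0:6,r1:Mul1,r2:1,r3:Add1,r4:Mul2
  c14: stall  regs: r0:6,r1:Mul1,r2:1,r3:Add1,r4:Mul2
  c15: CDB Add1=20; stall  regs: r0:6,r1:Mul1,r2:1,r3:20,r4:Mul2
  c16: stall  regs: r0:6,r1:Mul1,r2:1,r3:20,r4:Mul2
  c17: stall  regs: r0:6,r1:Mul1,r2:1,r3:20,r4:Mul2
  c18: stall  regs: r0:6,r1:Mul1,r2:1,r3:20,r4:Mul2
  c19: CDB Mul1=180; issue MUL r1<-Mul1  regs: r0:6,r1:Mul1,r2:1,r3:20,r4:Mul2
  c20: issue ADD r2<-Add1  regs: r0:6,r1:Mul1,r2:Add1,r3:20,r4:Mul2
  c21: stall  regs: r0:6,r1:Mul1,r2:Add1,r3:20,r4:Mul2
  c22: stall  regs: r0:6,r1:Mul1,r2:Add1,r3:20,r4:Mul2
  c23: CDB Mul1=36; issue MUL r3<-Mul1  regs: r0:6,r1:36,r2:Add1,r3:Mul1,r4:Mul2
  c24: CDB Mul2=1080  regs: r0:6,r1:36,r2:Add1,r3:Mul1,r4:1080
  c25: -  regs: r0:6,r1:36,r2:Add1,r3:Mul1,r4:1080
  c26: CDB Add1=56  regs: r0:6,r1:36,r2:56,r3:Mul1,r4:1080
  c27: -  regs: r0:6,r1:36,r2:56,r3:Mul1,r4:1080
  c28: CDB Mul1=38880  regs: r0:6,r1:36,r2:56,r3:38880,r4:1080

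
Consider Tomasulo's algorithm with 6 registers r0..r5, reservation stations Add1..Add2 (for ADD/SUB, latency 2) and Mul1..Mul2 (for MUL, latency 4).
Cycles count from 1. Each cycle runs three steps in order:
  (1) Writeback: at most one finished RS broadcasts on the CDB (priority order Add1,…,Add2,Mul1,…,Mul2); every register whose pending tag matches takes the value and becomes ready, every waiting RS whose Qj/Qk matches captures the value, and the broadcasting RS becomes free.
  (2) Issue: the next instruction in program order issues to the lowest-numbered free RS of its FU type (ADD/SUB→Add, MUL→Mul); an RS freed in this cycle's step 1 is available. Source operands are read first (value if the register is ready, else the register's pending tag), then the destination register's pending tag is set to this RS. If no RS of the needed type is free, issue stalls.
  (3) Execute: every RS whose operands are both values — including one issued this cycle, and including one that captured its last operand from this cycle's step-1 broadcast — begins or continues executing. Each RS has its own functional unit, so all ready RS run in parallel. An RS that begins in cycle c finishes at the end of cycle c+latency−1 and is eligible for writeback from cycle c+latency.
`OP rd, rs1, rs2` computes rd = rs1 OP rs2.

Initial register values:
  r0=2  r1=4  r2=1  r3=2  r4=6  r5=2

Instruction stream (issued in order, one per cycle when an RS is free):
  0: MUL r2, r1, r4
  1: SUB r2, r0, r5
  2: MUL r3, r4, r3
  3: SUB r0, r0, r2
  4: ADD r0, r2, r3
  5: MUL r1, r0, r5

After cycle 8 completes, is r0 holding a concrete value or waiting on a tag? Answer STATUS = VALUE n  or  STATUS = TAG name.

STATUS = TAG Add2

c1: issue MUL r2<-Mul1 | r0:2,r1:4,r2:Mul1,r3:2,r4:6,r5:2
c2: issue SUB r2<-Add1 | r0:2,r1:4,r2:Add1,r3:2,r4:6,r5:2
c3: issue MUL r3<-Mul2 | r0:2,r1:4,r2:Add1,r3:Mul2,r4:6,r5:2
c4: CDB Add1=0; issue SUB r0<-Add1 | r0:Add1,r1:4,r2:0,r3:Mul2,r4:6,r5:2
c5: CDB Mul1=24; issue ADD r0<-Add2 | r0:Add2,r1:4,r2:0,r3:Mul2,r4:6,r5:2
c6: CDB Add1=2; issue MUL r1<-Mul1 | r0:Add2,r1:Mul1,r2:0,r3:Mul2,r4:6,r5:2
c7: CDB Mul2=12 | r0:Add2,r1:Mul1,r2:0,r3:12,r4:6,r5:2
c8: - | r0:Add2,r1:Mul1,r2:0,r3:12,r4:6,r5:2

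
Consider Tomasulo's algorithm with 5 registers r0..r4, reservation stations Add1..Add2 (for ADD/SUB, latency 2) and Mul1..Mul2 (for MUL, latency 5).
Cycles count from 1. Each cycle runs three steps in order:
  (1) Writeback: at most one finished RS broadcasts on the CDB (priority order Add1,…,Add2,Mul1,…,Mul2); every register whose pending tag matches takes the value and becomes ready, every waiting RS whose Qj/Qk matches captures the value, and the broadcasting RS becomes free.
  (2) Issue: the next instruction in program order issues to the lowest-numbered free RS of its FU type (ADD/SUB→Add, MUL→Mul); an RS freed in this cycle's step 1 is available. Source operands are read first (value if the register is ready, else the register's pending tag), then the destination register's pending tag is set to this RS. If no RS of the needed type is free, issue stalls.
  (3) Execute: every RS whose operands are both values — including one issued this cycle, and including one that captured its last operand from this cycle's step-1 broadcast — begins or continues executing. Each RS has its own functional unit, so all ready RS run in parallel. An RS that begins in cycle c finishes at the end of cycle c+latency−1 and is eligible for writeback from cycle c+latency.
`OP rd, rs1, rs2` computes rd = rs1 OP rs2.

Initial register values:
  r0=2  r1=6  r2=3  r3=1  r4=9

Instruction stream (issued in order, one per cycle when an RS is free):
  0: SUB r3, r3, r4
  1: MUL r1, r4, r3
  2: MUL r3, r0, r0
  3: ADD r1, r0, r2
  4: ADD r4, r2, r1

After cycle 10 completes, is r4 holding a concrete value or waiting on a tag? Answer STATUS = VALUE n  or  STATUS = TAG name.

STATUS = VALUE 8

c1: issue SUB r3<-Add1 | r0:2,r1:6,r2:3,r3:Add1,r4:9
c2: issue MUL r1<-Mul1 | r0:2,r1:Mul1,r2:3,r3:Add1,r4:9
c3: CDB Add1=-8; issue MUL r3<-Mul2 | r0:2,r1:Mul1,r2:3,r3:Mul2,r4:9
c4: issue ADD r1<-Add1 | r0:2,r1:Add1,r2:3,r3:Mul2,r4:9
c5: issue ADD r4<-Add2 | r0:2,r1:Add1,r2:3,r3:Mul2,r4:Add2
c6: CDB Add1=5 | r0:2,r1:5,r2:3,r3:Mul2,r4:Add2
c7: - | r0:2,r1:5,r2:3,r3:Mul2,r4:Add2
c8: CDB Add2=8 | r0:2,r1:5,r2:3,r3:Mul2,r4:8
c9: CDB Mul1=-72 | r0:2,r1:5,r2:3,r3:Mul2,r4:8
c10: CDB Mul2=4 | r0:2,r1:5,r2:3,r3:4,r4:8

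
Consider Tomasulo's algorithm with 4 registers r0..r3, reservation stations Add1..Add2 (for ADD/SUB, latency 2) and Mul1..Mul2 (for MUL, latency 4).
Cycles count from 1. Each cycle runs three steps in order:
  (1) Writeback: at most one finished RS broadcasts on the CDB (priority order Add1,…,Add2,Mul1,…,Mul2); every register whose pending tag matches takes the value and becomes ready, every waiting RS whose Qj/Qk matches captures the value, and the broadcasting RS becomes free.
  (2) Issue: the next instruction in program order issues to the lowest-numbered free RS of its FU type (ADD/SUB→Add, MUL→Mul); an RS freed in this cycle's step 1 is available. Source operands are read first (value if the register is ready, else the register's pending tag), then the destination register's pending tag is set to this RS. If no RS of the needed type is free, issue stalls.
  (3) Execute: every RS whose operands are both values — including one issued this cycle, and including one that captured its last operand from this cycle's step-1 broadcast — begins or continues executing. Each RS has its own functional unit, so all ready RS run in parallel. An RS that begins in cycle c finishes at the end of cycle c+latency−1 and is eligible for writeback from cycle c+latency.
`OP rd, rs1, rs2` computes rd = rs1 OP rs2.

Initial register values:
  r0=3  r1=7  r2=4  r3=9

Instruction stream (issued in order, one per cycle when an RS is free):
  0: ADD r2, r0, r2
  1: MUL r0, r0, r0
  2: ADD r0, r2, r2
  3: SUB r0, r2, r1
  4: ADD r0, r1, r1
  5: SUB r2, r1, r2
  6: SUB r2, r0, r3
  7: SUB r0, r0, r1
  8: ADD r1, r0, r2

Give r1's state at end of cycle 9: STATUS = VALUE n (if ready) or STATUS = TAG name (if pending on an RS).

  c1: issue ADD r2<-Add1  regs: r0:3,r1:7,r2:Add1,r3:9
  c2: issue MUL r0<-Mul1  regs: r0:Mul1,r1:7,r2:Add1,r3:9
  c3: CDB Add1=7; issue ADD r0<-Add1  regs: r0:Add1,r1:7,r2:7,r3:9
  c4: issue SUB r0<-Add2  regs: r0:Add2,r1:7,r2:7,r3:9
  c5: CDB Add1=14; issue ADD r0<-Add1  regs: r0:Add1,r1:7,r2:7,r3:9
  c6: CDB Add2=0; issue SUB r2<-Add2  regs: r0:Add1,r1:7,r2:Add2,r3:9
  c7: CDB Add1=14; issue SUB r2<-Add1  regs: r0:14,r1:7,r2:Add1,r3:9
  c8: CDB Add2=0; issue SUB r0<-Add2  regs: r0:Add2,r1:7,r2:Add1,r3:9
  c9: CDB Add1=5; issue ADD r1<-Add1  regs: r0:Add2,r1:Add1,r2:5,r3:9

STATUS = TAG Add1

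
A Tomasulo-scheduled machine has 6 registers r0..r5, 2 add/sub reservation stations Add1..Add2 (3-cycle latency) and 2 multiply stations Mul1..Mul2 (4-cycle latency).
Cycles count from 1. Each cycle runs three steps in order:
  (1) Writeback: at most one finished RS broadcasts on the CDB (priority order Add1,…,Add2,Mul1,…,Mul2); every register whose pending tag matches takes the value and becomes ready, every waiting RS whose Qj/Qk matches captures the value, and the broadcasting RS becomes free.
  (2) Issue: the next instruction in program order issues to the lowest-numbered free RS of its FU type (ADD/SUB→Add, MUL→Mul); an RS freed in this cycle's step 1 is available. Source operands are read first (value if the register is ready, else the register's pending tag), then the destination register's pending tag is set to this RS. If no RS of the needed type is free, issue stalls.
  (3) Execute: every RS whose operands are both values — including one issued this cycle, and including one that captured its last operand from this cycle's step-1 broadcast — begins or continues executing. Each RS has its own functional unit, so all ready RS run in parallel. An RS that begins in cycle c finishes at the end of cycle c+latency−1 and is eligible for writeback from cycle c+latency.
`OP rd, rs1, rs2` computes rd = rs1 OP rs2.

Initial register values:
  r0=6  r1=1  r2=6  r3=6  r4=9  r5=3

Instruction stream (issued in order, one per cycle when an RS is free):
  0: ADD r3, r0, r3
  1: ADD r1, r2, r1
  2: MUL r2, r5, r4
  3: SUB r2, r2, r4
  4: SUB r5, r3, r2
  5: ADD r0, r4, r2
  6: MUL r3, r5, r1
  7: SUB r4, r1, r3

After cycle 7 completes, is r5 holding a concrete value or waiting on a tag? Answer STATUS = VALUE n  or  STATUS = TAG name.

  c1: issue ADD r3<-Add1  regs: r0:6,r1:1,r2:6,r3:Add1,r4:9,r5:3
  c2: issue ADD r1<-Add2  regs: r0:6,r1:Add2,r2:6,r3:Add1,r4:9,r5:3
  c3: issue MUL r2<-Mul1  regs: r0:6,r1:Add2,r2:Mul1,r3:Add1,r4:9,r5:3
  c4: CDB Add1=12; issue SUB r2<-Add1  regs: r0:6,r1:Add2,r2:Add1,r3:12,r4:9,r5:3
  c5: CDB Add2=7; issue SUB r5<-Add2  regs: r0:6,r1:7,r2:Add1,r3:12,r4:9,r5:Add2
  c6: stall  regs: r0:6,r1:7,r2:Add1,r3:12,r4:9,r5:Add2
  c7: CDB Mul1=27; stall  regs: r0:6,r1:7,r2:Add1,r3:12,r4:9,r5:Add2

STATUS = TAG Add2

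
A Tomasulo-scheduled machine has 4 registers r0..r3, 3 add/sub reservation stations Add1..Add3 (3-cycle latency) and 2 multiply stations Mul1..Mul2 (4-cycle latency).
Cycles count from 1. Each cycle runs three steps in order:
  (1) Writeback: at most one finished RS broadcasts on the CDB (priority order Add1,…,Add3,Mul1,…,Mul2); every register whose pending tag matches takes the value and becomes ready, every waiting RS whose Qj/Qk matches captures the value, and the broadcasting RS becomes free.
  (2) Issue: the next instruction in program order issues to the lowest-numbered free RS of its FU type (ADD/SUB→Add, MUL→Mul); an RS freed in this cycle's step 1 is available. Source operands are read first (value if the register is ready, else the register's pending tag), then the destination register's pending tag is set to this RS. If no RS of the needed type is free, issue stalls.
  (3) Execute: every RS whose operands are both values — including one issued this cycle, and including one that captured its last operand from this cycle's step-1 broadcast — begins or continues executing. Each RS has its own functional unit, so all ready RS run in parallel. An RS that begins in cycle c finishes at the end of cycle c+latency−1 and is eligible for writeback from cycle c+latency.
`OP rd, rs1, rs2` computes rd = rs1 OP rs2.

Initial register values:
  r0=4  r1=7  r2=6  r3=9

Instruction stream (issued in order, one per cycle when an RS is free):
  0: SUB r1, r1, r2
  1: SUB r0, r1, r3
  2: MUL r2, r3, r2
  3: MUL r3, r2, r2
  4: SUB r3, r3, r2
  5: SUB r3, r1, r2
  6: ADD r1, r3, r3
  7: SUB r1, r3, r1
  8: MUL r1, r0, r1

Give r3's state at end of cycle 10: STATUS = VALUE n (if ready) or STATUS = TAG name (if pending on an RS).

STATUS = TAG Add3

cycle 1: issue SUB r1<-Add1 // r0:4,r1:Add1,r2:6,r3:9
cycle 2: issue SUB r0<-Add2 // r0:Add2,r1:Add1,r2:6,r3:9
cycle 3: issue MUL r2<-Mul1 // r0:Add2,r1:Add1,r2:Mul1,r3:9
cycle 4: CDB Add1=1; issue MUL r3<-Mul2 // r0:Add2,r1:1,r2:Mul1,r3:Mul2
cycle 5: issue SUB r3<-Add1 // r0:Add2,r1:1,r2:Mul1,r3:Add1
cycle 6: issue SUB r3<-Add3 // r0:Add2,r1:1,r2:Mul1,r3:Add3
cycle 7: CDB Add2=-8; issue ADD r1<-Add2 // r0:-8,r1:Add2,r2:Mul1,r3:Add3
cycle 8: CDB Mul1=54; stall // r0:-8,r1:Add2,r2:54,r3:Add3
cycle 9: stall // r0:-8,r1:Add2,r2:54,r3:Add3
cycle 10: stall // r0:-8,r1:Add2,r2:54,r3:Add3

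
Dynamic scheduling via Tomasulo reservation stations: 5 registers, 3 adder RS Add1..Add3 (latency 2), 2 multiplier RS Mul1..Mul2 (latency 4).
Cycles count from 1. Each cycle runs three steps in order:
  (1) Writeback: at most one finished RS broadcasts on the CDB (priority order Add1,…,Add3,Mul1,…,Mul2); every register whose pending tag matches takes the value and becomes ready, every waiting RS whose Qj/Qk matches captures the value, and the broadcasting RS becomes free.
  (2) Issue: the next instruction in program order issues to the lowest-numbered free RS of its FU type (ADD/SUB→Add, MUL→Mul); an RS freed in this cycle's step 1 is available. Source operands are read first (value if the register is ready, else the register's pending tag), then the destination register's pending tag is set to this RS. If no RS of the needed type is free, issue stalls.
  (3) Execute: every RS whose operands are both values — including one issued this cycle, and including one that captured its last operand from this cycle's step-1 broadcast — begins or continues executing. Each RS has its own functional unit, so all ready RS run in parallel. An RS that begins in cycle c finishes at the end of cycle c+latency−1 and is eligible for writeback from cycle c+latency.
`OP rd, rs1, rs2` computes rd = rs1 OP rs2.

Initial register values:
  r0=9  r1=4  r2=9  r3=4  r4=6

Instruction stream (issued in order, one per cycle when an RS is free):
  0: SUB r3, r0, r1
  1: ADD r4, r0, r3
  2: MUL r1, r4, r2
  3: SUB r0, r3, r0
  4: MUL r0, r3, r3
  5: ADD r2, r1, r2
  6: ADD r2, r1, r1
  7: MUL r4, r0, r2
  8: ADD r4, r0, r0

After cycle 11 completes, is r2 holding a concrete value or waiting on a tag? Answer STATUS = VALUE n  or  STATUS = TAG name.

cycle 1: issue SUB r3<-Add1 // r0:9,r1:4,r2:9,r3:Add1,r4:6
cycle 2: issue ADD r4<-Add2 // r0:9,r1:4,r2:9,r3:Add1,r4:Add2
cycle 3: CDB Add1=5; issue MUL r1<-Mul1 // r0:9,r1:Mul1,r2:9,r3:5,r4:Add2
cycle 4: issue SUB r0<-Add1 // r0:Add1,r1:Mul1,r2:9,r3:5,r4:Add2
cycle 5: CDB Add2=14; issue MUL r0<-Mul2 // r0:Mul2,r1:Mul1,r2:9,r3:5,r4:14
cycle 6: CDB Add1=-4; issue ADD r2<-Add1 // r0:Mul2,r1:Mul1,r2:Add1,r3:5,r4:14
cycle 7: issue ADD r2<-Add2 // r0:Mul2,r1:Mul1,r2:Add2,r3:5,r4:14
cycle 8: stall // r0:Mul2,r1:Mul1,r2:Add2,r3:5,r4:14
cycle 9: CDB Mul1=126; issue MUL r4<-Mul1 // r0:Mul2,r1:126,r2:Add2,r3:5,r4:Mul1
cycle 10: CDB Mul2=25; issue ADD r4<-Add3 // r0:25,r1:126,r2:Add2,r3:5,r4:Add3
cycle 11: CDB Add1=135 // r0:25,r1:126,r2:Add2,r3:5,r4:Add3

STATUS = TAG Add2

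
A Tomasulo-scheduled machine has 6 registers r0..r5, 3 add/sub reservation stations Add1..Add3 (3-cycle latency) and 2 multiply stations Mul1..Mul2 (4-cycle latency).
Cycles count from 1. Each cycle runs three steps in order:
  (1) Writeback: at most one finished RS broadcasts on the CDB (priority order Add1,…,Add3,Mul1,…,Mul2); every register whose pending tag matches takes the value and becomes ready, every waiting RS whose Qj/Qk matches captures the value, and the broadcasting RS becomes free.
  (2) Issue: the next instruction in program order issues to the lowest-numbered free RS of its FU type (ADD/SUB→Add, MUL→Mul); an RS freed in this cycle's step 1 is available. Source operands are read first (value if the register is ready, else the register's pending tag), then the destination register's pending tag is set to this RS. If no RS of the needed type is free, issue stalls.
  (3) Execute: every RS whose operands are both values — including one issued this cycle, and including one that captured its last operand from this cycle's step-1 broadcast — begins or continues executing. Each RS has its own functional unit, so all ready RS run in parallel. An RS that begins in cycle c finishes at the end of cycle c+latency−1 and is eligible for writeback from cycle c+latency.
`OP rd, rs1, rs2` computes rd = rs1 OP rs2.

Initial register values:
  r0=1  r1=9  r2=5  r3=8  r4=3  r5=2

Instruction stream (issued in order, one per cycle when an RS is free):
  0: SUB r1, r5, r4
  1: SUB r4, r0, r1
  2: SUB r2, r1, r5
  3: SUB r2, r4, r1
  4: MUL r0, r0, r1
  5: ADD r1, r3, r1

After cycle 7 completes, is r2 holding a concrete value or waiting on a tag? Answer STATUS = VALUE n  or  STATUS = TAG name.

  c1: issue SUB r1<-Add1  regs: r0:1,r1:Add1,r2:5,r3:8,r4:3,r5:2
  c2: issue SUB r4<-Add2  regs: r0:1,r1:Add1,r2:5,r3:8,r4:Add2,r5:2
  c3: issue SUB r2<-Add3  regs: r0:1,r1:Add1,r2:Add3,r3:8,r4:Add2,r5:2
  c4: CDB Add1=-1; issue SUB r2<-Add1  regs: r0:1,r1:-1,r2:Add1,r3:8,r4:Add2,r5:2
  c5: issue MUL r0<-Mul1  regs: r0:Mul1,r1:-1,r2:Add1,r3:8,r4:Add2,r5:2
  c6: stall  regs: r0:Mul1,r1:-1,r2:Add1,r3:8,r4:Add2,r5:2
  c7: CDB Add2=2; issue ADD r1<-Add2  regs: r0:Mul1,r1:Add2,r2:Add1,r3:8,r4:2,r5:2

STATUS = TAG Add1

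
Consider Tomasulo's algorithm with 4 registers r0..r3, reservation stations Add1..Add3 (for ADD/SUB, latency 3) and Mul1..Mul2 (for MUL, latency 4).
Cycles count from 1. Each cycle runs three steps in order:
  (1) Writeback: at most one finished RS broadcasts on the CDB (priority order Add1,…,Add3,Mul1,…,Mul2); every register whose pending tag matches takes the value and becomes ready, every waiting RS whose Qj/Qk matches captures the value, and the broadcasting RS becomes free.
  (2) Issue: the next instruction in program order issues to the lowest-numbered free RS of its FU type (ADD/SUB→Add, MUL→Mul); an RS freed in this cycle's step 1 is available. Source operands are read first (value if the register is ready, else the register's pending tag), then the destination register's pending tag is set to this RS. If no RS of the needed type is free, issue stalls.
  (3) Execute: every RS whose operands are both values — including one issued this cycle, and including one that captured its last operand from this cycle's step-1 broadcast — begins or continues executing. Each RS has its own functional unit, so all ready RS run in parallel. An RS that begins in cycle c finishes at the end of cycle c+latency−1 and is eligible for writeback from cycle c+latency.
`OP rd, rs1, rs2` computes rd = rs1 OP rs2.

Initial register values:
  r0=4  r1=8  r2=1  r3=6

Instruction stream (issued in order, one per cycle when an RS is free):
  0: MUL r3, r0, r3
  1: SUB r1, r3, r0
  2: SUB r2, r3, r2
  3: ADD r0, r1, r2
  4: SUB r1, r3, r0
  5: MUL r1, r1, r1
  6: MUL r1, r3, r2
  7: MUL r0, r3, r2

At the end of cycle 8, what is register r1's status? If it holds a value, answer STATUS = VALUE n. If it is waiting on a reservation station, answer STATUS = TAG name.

cycle 1: issue MUL r3<-Mul1 // r0:4,r1:8,r2:1,r3:Mul1
cycle 2: issue SUB r1<-Add1 // r0:4,r1:Add1,r2:1,r3:Mul1
cycle 3: issue SUB r2<-Add2 // r0:4,r1:Add1,r2:Add2,r3:Mul1
cycle 4: issue ADD r0<-Add3 // r0:Add3,r1:Add1,r2:Add2,r3:Mul1
cycle 5: CDB Mul1=24; stall // r0:Add3,r1:Add1,r2:Add2,r3:24
cycle 6: stall // r0:Add3,r1:Add1,r2:Add2,r3:24
cycle 7: stall // r0:Add3,r1:Add1,r2:Add2,r3:24
cycle 8: CDB Add1=20; issue SUB r1<-Add1 // r0:Add3,r1:Add1,r2:Add2,r3:24

STATUS = TAG Add1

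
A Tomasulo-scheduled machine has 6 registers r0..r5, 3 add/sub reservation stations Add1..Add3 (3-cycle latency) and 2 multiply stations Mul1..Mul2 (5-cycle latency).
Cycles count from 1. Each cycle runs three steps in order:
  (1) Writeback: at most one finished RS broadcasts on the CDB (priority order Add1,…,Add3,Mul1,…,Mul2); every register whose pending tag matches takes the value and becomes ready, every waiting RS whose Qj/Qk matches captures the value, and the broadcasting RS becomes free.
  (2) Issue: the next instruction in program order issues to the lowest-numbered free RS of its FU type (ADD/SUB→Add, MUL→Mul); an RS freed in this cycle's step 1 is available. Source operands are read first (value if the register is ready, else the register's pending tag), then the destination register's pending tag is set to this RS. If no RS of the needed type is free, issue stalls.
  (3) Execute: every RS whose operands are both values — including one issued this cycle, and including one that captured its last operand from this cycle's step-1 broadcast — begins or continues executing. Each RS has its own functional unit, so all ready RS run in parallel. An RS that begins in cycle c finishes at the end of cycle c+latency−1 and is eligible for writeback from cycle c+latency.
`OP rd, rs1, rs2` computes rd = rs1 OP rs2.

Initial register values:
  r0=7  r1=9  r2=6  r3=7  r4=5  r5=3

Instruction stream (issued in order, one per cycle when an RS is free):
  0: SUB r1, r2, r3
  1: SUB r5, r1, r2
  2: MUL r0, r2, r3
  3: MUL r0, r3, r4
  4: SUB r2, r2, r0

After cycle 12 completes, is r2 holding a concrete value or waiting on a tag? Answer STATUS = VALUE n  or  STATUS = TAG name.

STATUS = VALUE -29

c1: issue SUB r1<-Add1 | r0:7,r1:Add1,r2:6,r3:7,r4:5,r5:3
c2: issue SUB r5<-Add2 | r0:7,r1:Add1,r2:6,r3:7,r4:5,r5:Add2
c3: issue MUL r0<-Mul1 | r0:Mul1,r1:Add1,r2:6,r3:7,r4:5,r5:Add2
c4: CDB Add1=-1; issue MUL r0<-Mul2 | r0:Mul2,r1:-1,r2:6,r3:7,r4:5,r5:Add2
c5: issue SUB r2<-Add1 | r0:Mul2,r1:-1,r2:Add1,r3:7,r4:5,r5:Add2
c6: - | r0:Mul2,r1:-1,r2:Add1,r3:7,r4:5,r5:Add2
c7: CDB Add2=-7 | r0:Mul2,r1:-1,r2:Add1,r3:7,r4:5,r5:-7
c8: CDB Mul1=42 | r0:Mul2,r1:-1,r2:Add1,r3:7,r4:5,r5:-7
c9: CDB Mul2=35 | r0:35,r1:-1,r2:Add1,r3:7,r4:5,r5:-7
c10: - | r0:35,r1:-1,r2:Add1,r3:7,r4:5,r5:-7
c11: - | r0:35,r1:-1,r2:Add1,r3:7,r4:5,r5:-7
c12: CDB Add1=-29 | r0:35,r1:-1,r2:-29,r3:7,r4:5,r5:-7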